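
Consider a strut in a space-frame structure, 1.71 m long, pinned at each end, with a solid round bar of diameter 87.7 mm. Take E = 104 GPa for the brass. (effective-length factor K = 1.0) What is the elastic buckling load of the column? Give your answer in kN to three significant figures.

I = πd⁴/64 = π×87.7⁴/64 = 2.904×10^6 mm⁴
I = 2.904×10^6 mm⁴ = 2.904×10^-6 m⁴
Effective length L_e = K·L = 1 × 1.71 = 1.710 m
P_cr = π²EI / L_e² = π² × 104×10⁹ × 2.904×10^-6 / 1.710² = 1.019×10^6 N

P_cr ≈ 1020 kN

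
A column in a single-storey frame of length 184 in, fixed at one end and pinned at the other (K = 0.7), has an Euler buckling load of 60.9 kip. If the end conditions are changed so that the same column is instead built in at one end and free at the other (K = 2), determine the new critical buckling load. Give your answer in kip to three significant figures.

P_cr ≈ 7.46 kip

P_cr ∝ 1/K², so P_cr,new = P_cr,old × (K_old/K_new)² = 60.9 × (0.7/2)²
= 60.9 × 0.1225 = 7.46 kip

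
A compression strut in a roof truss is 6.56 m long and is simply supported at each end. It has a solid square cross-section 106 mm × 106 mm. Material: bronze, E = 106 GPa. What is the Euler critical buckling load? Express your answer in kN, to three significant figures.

P_cr ≈ 256 kN

I = a⁴/12 = 106⁴/12 = 1.052×10^7 mm⁴
I = 1.052×10^7 mm⁴ = 1.052×10^-5 m⁴
Effective length L_e = K·L = 1 × 6.56 = 6.560 m
P_cr = π²EI / L_e² = π² × 106×10⁹ × 1.052×10^-5 / 6.560² = 2.558×10^5 N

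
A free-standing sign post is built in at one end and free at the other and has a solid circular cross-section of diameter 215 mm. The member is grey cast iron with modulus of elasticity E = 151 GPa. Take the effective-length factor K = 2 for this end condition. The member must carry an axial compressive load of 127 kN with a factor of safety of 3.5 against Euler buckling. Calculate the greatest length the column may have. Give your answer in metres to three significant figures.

L_max ≈ 9.38 m

I = πd⁴/64 = π×215⁴/64 = 1.049×10^8 mm⁴
I = 1.049×10^-4 m⁴
Required critical load P_cr = n·P = 3.5 × 127 = 444.5 kN = 4.445×10^5 N
From P_cr = π²EI/(K·L)²:  L = (1/K)·√(π²EI/P_cr) = (1/2)·√(π²×1.51×10^11×1.049×10^-4/4.445×10^5)
L = 9.38 m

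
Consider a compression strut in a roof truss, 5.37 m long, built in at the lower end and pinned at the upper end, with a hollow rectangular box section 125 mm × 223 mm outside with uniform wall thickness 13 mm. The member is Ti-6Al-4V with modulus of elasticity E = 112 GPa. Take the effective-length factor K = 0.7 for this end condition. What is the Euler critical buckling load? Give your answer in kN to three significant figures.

P_cr ≈ 1590 kN

Inner dimensions: h_i = 223 − 2×13 = 197.0 mm, b_i = 125 − 2×13 = 99.00 mm
Weak-axis I_min = (h_o·b_o³ − h_i·b_i³)/12 with b_o = 125, b_i = 99.00 mm (shorter outer/inner sides).
I_min = (223×125³ − 197.0×99.00³)/12 = 2.037×10^7 mm⁴
I = 2.037×10^7 mm⁴ = 2.037×10^-5 m⁴
Effective length L_e = K·L = 0.7 × 5.37 = 3.759 m
P_cr = π²EI / L_e² = π² × 112×10⁹ × 2.037×10^-5 / 3.759² = 1.593×10^6 N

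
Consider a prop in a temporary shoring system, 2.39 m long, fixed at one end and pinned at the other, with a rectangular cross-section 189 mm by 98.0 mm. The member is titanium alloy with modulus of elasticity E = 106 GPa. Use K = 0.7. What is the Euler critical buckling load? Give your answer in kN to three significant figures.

Buckling occurs about the weak axis: I_min = h·b³/12 with b = 98.0 mm (the shorter side).
I_min = 189×98.0³/12 = 1.482×10^7 mm⁴
I = 1.482×10^7 mm⁴ = 1.482×10^-5 m⁴
Effective length L_e = K·L = 0.7 × 2.39 = 1.673 m
P_cr = π²EI / L_e² = π² × 106×10⁹ × 1.482×10^-5 / 1.673² = 5.541×10^6 N

P_cr ≈ 5540 kN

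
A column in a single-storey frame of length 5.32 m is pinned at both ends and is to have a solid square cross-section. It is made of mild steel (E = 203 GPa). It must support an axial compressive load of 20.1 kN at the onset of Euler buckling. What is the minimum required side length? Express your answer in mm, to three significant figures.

a ≈ 43.0 mm

L_e = K·L = 1 × 5.32 = 5.320 m
Required I = P_cr·L_e²/(π²E) = 2.010×10^4 × 5.320² / (π² × 2.03×10^11) = 2.839×10^-7 m⁴
I_req = 2.839×10^5 mm⁴
Solid square: I = a⁴/12  ⇒  a = (12I)^(1/4) = (12×2.839×10^5)^(1/4) = 43.0 mm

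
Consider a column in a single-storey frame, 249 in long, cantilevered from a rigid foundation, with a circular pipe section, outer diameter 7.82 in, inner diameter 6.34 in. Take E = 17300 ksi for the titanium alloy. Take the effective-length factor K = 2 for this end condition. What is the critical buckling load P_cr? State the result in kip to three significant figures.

d_o = 7.82 in, d_i = 6.34 in
I = π(d_o⁴ − d_i⁴)/64 = π(7.82⁴ − 6.340⁴)/64 = 104.3 in⁴
Effective length L_e = K·L = 2 × 249 = 498.0 in
P_cr = π²EI / L_e² = π² × 17300×10³ × 104.3 / 498.0² = 7.178×10^4 lb

P_cr ≈ 71.8 kip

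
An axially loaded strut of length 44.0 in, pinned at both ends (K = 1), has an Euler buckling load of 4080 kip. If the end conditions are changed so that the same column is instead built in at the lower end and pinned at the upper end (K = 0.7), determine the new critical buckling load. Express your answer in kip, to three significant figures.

P_cr ≈ 8330 kip

P_cr ∝ 1/K², so P_cr,new = P_cr,old × (K_old/K_new)² = 4080 × (1/0.7)²
= 4080 × 2.041 = 8330 kip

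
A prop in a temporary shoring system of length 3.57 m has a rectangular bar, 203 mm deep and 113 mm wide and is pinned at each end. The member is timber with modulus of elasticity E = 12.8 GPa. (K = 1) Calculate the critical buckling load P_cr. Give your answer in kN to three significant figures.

Buckling occurs about the weak axis: I_min = h·b³/12 with b = 113 mm (the shorter side).
I_min = 203×113³/12 = 2.441×10^7 mm⁴
I = 2.441×10^7 mm⁴ = 2.441×10^-5 m⁴
Effective length L_e = K·L = 1 × 3.57 = 3.570 m
P_cr = π²EI / L_e² = π² × 12.8×10⁹ × 2.441×10^-5 / 3.570² = 2.419×10^5 N

P_cr ≈ 242 kN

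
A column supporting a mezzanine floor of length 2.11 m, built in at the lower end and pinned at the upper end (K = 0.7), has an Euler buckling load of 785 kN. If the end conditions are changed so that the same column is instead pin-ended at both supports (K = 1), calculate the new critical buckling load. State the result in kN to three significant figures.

P_cr ∝ 1/K², so P_cr,new = P_cr,old × (K_old/K_new)² = 785 × (0.7/1)²
= 785 × 0.4900 = 385 kN

P_cr ≈ 385 kN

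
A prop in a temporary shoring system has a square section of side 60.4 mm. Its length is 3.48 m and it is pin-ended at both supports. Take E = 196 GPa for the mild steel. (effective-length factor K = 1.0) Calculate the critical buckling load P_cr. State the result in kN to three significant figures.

P_cr ≈ 177 kN

I = a⁴/12 = 60.4⁴/12 = 1.109×10^6 mm⁴
I = 1.109×10^6 mm⁴ = 1.109×10^-6 m⁴
Effective length L_e = K·L = 1 × 3.48 = 3.480 m
P_cr = π²EI / L_e² = π² × 196×10⁹ × 1.109×10^-6 / 3.480² = 1.772×10^5 N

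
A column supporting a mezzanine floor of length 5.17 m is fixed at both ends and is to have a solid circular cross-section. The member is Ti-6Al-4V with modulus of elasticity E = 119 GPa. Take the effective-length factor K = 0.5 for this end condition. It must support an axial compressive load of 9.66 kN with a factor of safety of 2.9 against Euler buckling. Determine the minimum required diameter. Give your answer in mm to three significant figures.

d ≈ 42.4 mm

Required P_cr = n·P = 2.9 × 9.66 = 28.01 kN
L_e = K·L = 0.5 × 5.17 = 2.585 m
Required I = P_cr·L_e²/(π²E) = 2.801×10^4 × 2.585² / (π² × 1.19×10^11) = 1.594×10^-7 m⁴
I_req = 1.594×10^5 mm⁴
Solid circle: I = πd⁴/64  ⇒  d = (64I/π)^(1/4) = (64×1.594×10^5/π)^(1/4) = 42.4 mm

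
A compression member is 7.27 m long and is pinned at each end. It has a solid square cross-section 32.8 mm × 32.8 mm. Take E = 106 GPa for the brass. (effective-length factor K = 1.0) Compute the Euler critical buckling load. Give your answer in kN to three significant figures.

I = a⁴/12 = 32.8⁴/12 = 9.645×10^4 mm⁴
I = 9.645×10^4 mm⁴ = 9.645×10^-8 m⁴
Effective length L_e = K·L = 1 × 7.27 = 7.270 m
P_cr = π²EI / L_e² = π² × 106×10⁹ × 9.645×10^-8 / 7.270² = 1.909×10^3 N

P_cr ≈ 1.91 kN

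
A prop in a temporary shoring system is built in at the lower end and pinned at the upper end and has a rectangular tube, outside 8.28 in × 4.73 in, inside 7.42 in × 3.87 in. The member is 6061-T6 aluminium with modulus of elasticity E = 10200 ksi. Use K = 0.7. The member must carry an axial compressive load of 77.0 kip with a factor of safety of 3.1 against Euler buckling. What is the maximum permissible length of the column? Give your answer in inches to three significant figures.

Weak-axis I_min = (h_o·b_o³ − h_i·b_i³)/12 with b_o = 4.73, b_i = 3.870 in (shorter outer/inner sides).
I_min = (8.28×4.73³ − 7.420×3.870³)/12 = 37.18 in⁴
Required critical load P_cr = n·P = 3.1 × 77.0 = 238.7 kip = 2.387×10^5 lb
From P_cr = π²EI/(K·L)²:  L = (1/K)·√(π²EI/P_cr) = (1/0.7)·√(π²×1.02×10^7×37.18/2.387×10^5)
L = 179 in

L_max ≈ 179 in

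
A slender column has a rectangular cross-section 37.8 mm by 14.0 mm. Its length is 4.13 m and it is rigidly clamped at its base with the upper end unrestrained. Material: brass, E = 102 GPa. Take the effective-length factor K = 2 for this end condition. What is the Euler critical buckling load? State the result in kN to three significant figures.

Buckling occurs about the weak axis: I_min = h·b³/12 with b = 14.0 mm (the shorter side).
I_min = 37.8×14.0³/12 = 8.644×10^3 mm⁴
I = 8.644×10^3 mm⁴ = 8.644×10^-9 m⁴
Effective length L_e = K·L = 2 × 4.13 = 8.260 m
P_cr = π²EI / L_e² = π² × 102×10⁹ × 8.644×10^-9 / 8.260² = 127.5 N

P_cr ≈ 0.128 kN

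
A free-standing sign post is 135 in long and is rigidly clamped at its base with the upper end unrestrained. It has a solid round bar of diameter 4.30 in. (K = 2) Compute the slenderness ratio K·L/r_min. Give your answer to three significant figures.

For a solid circle r = d/4 = 4.30/4 = 1.075 in
L_e = K·L = 2 × 135 = 270.0 in
λ = L_e / r_min = 270.00 / 1.075 = 251

λ ≈ 251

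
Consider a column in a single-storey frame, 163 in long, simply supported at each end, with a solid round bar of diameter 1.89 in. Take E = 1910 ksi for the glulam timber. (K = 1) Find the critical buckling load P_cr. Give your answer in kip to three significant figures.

I = πd⁴/64 = π×1.89⁴/64 = 0.6264 in⁴
Effective length L_e = K·L = 1 × 163 = 163.0 in
P_cr = π²EI / L_e² = π² × 1910×10³ × 0.6264 / 163.0² = 444.4 lb

P_cr ≈ 0.444 kip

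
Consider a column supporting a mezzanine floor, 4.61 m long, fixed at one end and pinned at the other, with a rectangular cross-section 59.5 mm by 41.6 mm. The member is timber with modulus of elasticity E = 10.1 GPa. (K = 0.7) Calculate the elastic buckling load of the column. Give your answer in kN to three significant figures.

Buckling occurs about the weak axis: I_min = h·b³/12 with b = 41.6 mm (the shorter side).
I_min = 59.5×41.6³/12 = 3.570×10^5 mm⁴
I = 3.570×10^5 mm⁴ = 3.570×10^-7 m⁴
Effective length L_e = K·L = 0.7 × 4.61 = 3.227 m
P_cr = π²EI / L_e² = π² × 10.1×10⁹ × 3.570×10^-7 / 3.227² = 3.417×10^3 N

P_cr ≈ 3.42 kN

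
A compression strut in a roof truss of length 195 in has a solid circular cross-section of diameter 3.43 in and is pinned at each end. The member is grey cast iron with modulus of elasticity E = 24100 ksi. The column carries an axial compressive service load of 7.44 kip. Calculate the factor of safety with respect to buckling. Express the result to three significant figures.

n ≈ 5.71

I = πd⁴/64 = π×3.43⁴/64 = 6.794 in⁴
Effective length L_e = K·L = 1 × 195 = 195.0 in
P_cr = π²EI / L_e² = π² × 24100×10³ × 6.794 / 195.0² = 4.250×10^4 lb
Factor of safety n = P_cr / P = 42.500 / 7.44 = 5.71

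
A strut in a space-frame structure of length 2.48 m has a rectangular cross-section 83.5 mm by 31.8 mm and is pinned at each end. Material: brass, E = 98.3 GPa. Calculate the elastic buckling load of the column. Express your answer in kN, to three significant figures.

Buckling occurs about the weak axis: I_min = h·b³/12 with b = 31.8 mm (the shorter side).
I_min = 83.5×31.8³/12 = 2.238×10^5 mm⁴
I = 2.238×10^5 mm⁴ = 2.238×10^-7 m⁴
Effective length L_e = K·L = 1 × 2.48 = 2.480 m
P_cr = π²EI / L_e² = π² × 98.3×10⁹ × 2.238×10^-7 / 2.480² = 3.530×10^4 N

P_cr ≈ 35.3 kN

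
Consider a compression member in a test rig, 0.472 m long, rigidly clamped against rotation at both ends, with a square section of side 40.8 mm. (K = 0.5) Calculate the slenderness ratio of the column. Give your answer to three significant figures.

For a square r = a/√12 = 40.8/√12 = 11.78 mm
L_e = K·L = 0.5 × 0.472 m = 0.2360 m = 236.00 mm
λ = L_e / r_min = 236.00 / 11.78 = 20.0

λ ≈ 20.0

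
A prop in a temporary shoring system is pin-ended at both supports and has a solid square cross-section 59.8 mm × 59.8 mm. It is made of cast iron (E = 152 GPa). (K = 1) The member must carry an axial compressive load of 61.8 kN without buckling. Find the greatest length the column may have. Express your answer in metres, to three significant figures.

L_max ≈ 5.09 m

I = a⁴/12 = 59.8⁴/12 = 1.066×10^6 mm⁴
I = 1.066×10^-6 m⁴
At the buckling limit P_cr = P = 6.180×10^4 N
From P_cr = π²EI/(K·L)²:  L = (1/K)·√(π²EI/P_cr) = (1/1)·√(π²×1.52×10^11×1.066×10^-6/6.180×10^4)
L = 5.09 m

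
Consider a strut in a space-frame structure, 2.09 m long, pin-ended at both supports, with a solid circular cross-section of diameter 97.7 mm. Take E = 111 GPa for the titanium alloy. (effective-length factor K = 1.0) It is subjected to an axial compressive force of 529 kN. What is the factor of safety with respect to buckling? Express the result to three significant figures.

n ≈ 2.12

I = πd⁴/64 = π×97.7⁴/64 = 4.472×10^6 mm⁴
I = 4.472×10^6 mm⁴ = 4.472×10^-6 m⁴
Effective length L_e = K·L = 1 × 2.09 = 2.090 m
P_cr = π²EI / L_e² = π² × 111×10⁹ × 4.472×10^-6 / 2.090² = 1.122×10^6 N
Factor of safety n = P_cr / P = 1121.7 / 529 = 2.12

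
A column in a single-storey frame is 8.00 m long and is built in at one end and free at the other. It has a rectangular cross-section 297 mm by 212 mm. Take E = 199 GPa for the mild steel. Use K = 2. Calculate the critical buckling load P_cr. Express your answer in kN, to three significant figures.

Buckling occurs about the weak axis: I_min = h·b³/12 with b = 212 mm (the shorter side).
I_min = 297×212³/12 = 2.358×10^8 mm⁴
I = 2.358×10^8 mm⁴ = 2.358×10^-4 m⁴
Effective length L_e = K·L = 2 × 8.00 = 16.00 m
P_cr = π²EI / L_e² = π² × 199×10⁹ × 2.358×10^-4 / 16.00² = 1.809×10^6 N

P_cr ≈ 1810 kN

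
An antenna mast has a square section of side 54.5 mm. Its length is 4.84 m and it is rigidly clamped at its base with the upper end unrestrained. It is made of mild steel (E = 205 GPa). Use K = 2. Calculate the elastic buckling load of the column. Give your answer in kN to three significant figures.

I = a⁴/12 = 54.5⁴/12 = 7.352×10^5 mm⁴
I = 7.352×10^5 mm⁴ = 7.352×10^-7 m⁴
Effective length L_e = K·L = 2 × 4.84 = 9.680 m
P_cr = π²EI / L_e² = π² × 205×10⁹ × 7.352×10^-7 / 9.680² = 1.587×10^4 N

P_cr ≈ 15.9 kN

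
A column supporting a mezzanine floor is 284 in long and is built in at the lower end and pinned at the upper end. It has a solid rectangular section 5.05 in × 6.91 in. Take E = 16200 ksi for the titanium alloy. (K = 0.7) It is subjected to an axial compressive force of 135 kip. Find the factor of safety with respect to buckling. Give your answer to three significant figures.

n ≈ 2.22

Buckling occurs about the weak axis: I_min = h·b³/12 with b = 5.05 in (the shorter side).
I_min = 6.91×5.05³/12 = 74.16 in⁴
Effective length L_e = K·L = 0.7 × 284 = 198.8 in
P_cr = π²EI / L_e² = π² × 16200×10³ × 74.16 / 198.8² = 3.000×10^5 lb
Factor of safety n = P_cr / P = 300.02 / 135 = 2.22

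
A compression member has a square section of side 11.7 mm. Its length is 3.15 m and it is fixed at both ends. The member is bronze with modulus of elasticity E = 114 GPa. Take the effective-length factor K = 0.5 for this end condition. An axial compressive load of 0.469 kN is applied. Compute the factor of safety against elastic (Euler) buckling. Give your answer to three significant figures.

n ≈ 1.51

I = a⁴/12 = 11.7⁴/12 = 1.562×10^3 mm⁴
I = 1.562×10^3 mm⁴ = 1.562×10^-9 m⁴
Effective length L_e = K·L = 0.5 × 3.15 = 1.575 m
P_cr = π²EI / L_e² = π² × 114×10⁹ × 1.562×10^-9 / 1.575² = 708.3 N
Factor of safety n = P_cr / P = 0.70828 / 0.469 = 1.51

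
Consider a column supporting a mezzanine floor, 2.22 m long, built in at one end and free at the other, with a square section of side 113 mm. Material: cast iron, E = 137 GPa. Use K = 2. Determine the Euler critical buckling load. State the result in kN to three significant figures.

I = a⁴/12 = 113⁴/12 = 1.359×10^7 mm⁴
I = 1.359×10^7 mm⁴ = 1.359×10^-5 m⁴
Effective length L_e = K·L = 2 × 2.22 = 4.440 m
P_cr = π²EI / L_e² = π² × 137×10⁹ × 1.359×10^-5 / 4.440² = 9.319×10^5 N

P_cr ≈ 932 kN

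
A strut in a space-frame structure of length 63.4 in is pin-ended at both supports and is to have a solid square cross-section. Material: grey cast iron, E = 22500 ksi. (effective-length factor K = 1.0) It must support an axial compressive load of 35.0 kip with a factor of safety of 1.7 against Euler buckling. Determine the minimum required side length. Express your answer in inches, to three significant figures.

Required P_cr = n·P = 1.7 × 35.0 = 59.50 kip
L_e = K·L = 1 × 63.4 = 63.40 in
Required I = P_cr·L_e²/(π²E) = 5.950×10^4 × 63.40² / (π² × 2.25×10^7) = 1.077 in⁴
Solid square: I = a⁴/12  ⇒  a = (12I)^(1/4) = (12×1.077)^(1/4) = 1.90 in

a ≈ 1.90 in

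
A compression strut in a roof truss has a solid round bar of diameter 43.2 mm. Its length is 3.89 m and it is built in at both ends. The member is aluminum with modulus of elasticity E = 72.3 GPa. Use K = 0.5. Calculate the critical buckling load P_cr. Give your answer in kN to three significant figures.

P_cr ≈ 32.2 kN

I = πd⁴/64 = π×43.2⁴/64 = 1.710×10^5 mm⁴
I = 1.710×10^5 mm⁴ = 1.710×10^-7 m⁴
Effective length L_e = K·L = 0.5 × 3.89 = 1.945 m
P_cr = π²EI / L_e² = π² × 72.3×10⁹ × 1.710×10^-7 / 1.945² = 3.225×10^4 N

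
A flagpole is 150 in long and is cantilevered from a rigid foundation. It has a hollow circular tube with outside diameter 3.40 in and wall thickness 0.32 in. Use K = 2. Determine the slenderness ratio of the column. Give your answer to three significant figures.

Inner diameter d_i = 3.40 − 2×0.32 = 2.760 in
I = π(d_o⁴ − d_i⁴)/64 = π(3.40⁴ − 2.760⁴)/64 = 3.711 in⁴
A = 3.096 in²;  r_min = √(I/A) = √(3.711/3.096) = 1.095 in
L_e = K·L = 2 × 150 = 300.0 in
λ = L_e / r_min = 300.00 / 1.095 = 274

λ ≈ 274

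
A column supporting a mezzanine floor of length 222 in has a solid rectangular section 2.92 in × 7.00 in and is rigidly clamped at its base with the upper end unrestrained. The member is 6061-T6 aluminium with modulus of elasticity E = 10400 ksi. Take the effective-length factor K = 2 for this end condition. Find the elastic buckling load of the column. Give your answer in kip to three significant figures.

Buckling occurs about the weak axis: I_min = h·b³/12 with b = 2.92 in (the shorter side).
I_min = 7.00×2.92³/12 = 14.52 in⁴
Effective length L_e = K·L = 2 × 222 = 444.0 in
P_cr = π²EI / L_e² = π² × 10400×10³ × 14.52 / 444.0² = 7.562×10^3 lb

P_cr ≈ 7.56 kip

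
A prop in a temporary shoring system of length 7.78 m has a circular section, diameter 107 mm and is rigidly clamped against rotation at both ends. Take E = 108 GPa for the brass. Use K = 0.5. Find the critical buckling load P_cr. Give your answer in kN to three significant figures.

P_cr ≈ 453 kN

I = πd⁴/64 = π×107⁴/64 = 6.434×10^6 mm⁴
I = 6.434×10^6 mm⁴ = 6.434×10^-6 m⁴
Effective length L_e = K·L = 0.5 × 7.78 = 3.890 m
P_cr = π²EI / L_e² = π² × 108×10⁹ × 6.434×10^-6 / 3.890² = 4.532×10^5 N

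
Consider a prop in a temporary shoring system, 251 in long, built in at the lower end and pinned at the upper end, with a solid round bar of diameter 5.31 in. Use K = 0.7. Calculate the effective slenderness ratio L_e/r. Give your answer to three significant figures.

For a solid circle r = d/4 = 5.31/4 = 1.328 in
L_e = K·L = 0.7 × 251 = 175.7 in
λ = L_e / r_min = 175.70 / 1.328 = 132

λ ≈ 132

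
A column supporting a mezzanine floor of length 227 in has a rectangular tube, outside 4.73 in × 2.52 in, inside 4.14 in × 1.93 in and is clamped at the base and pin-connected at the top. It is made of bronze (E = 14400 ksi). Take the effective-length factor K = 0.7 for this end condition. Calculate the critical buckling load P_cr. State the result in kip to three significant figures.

Weak-axis I_min = (h_o·b_o³ − h_i·b_i³)/12 with b_o = 2.52, b_i = 1.930 in (shorter outer/inner sides).
I_min = (4.73×2.52³ − 4.140×1.930³)/12 = 3.828 in⁴
Effective length L_e = K·L = 0.7 × 227 = 158.9 in
P_cr = π²EI / L_e² = π² × 14400×10³ × 3.828 / 158.9² = 2.154×10^4 lb

P_cr ≈ 21.5 kip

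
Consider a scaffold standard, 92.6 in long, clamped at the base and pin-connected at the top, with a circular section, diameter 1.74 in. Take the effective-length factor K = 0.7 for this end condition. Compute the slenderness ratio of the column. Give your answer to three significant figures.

For a solid circle r = d/4 = 1.74/4 = 0.4350 in
L_e = K·L = 0.7 × 92.6 = 64.82 in
λ = L_e / r_min = 64.820 / 0.4350 = 149

λ ≈ 149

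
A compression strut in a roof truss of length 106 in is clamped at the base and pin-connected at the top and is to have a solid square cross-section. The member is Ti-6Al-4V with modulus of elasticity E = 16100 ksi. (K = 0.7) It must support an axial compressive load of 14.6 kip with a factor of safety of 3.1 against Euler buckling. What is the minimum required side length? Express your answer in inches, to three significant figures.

a ≈ 2.08 in

Required P_cr = n·P = 3.1 × 14.6 = 45.26 kip
L_e = K·L = 0.7 × 106 = 74.20 in
Required I = P_cr·L_e²/(π²E) = 4.526×10^4 × 74.20² / (π² × 1.61×10^7) = 1.568 in⁴
Solid square: I = a⁴/12  ⇒  a = (12I)^(1/4) = (12×1.568)^(1/4) = 2.08 in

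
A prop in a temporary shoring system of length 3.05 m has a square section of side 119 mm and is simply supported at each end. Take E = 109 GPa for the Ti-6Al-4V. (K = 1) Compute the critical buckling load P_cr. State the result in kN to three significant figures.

I = a⁴/12 = 119⁴/12 = 1.671×10^7 mm⁴
I = 1.671×10^7 mm⁴ = 1.671×10^-5 m⁴
Effective length L_e = K·L = 1 × 3.05 = 3.050 m
P_cr = π²EI / L_e² = π² × 109×10⁹ × 1.671×10^-5 / 3.050² = 1.933×10^6 N

P_cr ≈ 1930 kN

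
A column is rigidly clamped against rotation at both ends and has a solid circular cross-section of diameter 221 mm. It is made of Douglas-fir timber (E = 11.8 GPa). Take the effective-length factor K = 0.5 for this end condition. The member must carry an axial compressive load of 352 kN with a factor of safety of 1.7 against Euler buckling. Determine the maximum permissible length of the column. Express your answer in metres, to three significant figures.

I = πd⁴/64 = π×221⁴/64 = 1.171×10^8 mm⁴
I = 1.171×10^-4 m⁴
Required critical load P_cr = n·P = 1.7 × 352 = 598.4 kN = 5.984×10^5 N
From P_cr = π²EI/(K·L)²:  L = (1/K)·√(π²EI/P_cr) = (1/0.5)·√(π²×1.18×10^10×1.171×10^-4/5.984×10^5)
L = 9.55 m

L_max ≈ 9.55 m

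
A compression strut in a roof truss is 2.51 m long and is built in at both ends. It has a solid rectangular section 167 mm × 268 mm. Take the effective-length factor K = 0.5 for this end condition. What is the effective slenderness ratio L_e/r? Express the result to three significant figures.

For a rectangle r_min = b/√12 = 167/√12 = 48.21 mm
L_e = K·L = 0.5 × 2.51 m = 1.255 m = 1255.0 mm
λ = L_e / r_min = 1255.0 / 48.21 = 26.0

λ ≈ 26.0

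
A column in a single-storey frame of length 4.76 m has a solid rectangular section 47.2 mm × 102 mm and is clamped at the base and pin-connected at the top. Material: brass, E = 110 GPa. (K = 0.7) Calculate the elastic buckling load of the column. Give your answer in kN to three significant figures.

Buckling occurs about the weak axis: I_min = h·b³/12 with b = 47.2 mm (the shorter side).
I_min = 102×47.2³/12 = 8.938×10^5 mm⁴
I = 8.938×10^5 mm⁴ = 8.938×10^-7 m⁴
Effective length L_e = K·L = 0.7 × 4.76 = 3.332 m
P_cr = π²EI / L_e² = π² × 110×10⁹ × 8.938×10^-7 / 3.332² = 8.740×10^4 N

P_cr ≈ 87.4 kN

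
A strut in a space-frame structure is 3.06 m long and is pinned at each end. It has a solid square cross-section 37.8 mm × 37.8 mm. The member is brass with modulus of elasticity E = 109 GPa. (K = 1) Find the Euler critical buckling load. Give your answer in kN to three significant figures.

P_cr ≈ 19.5 kN

I = a⁴/12 = 37.8⁴/12 = 1.701×10^5 mm⁴
I = 1.701×10^5 mm⁴ = 1.701×10^-7 m⁴
Effective length L_e = K·L = 1 × 3.06 = 3.060 m
P_cr = π²EI / L_e² = π² × 109×10⁹ × 1.701×10^-7 / 3.060² = 1.955×10^4 N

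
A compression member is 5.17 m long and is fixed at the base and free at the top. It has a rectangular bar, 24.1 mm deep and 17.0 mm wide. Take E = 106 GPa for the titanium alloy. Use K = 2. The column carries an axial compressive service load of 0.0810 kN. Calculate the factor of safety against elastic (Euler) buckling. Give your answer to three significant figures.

Buckling occurs about the weak axis: I_min = h·b³/12 with b = 17.0 mm (the shorter side).
I_min = 24.1×17.0³/12 = 9.867×10^3 mm⁴
I = 9.867×10^3 mm⁴ = 9.867×10^-9 m⁴
Effective length L_e = K·L = 2 × 5.17 = 10.34 m
P_cr = π²EI / L_e² = π² × 106×10⁹ × 9.867×10^-9 / 10.34² = 96.55 N
Factor of safety n = P_cr / P = 0.096549 / 0.0810 = 1.19

n ≈ 1.19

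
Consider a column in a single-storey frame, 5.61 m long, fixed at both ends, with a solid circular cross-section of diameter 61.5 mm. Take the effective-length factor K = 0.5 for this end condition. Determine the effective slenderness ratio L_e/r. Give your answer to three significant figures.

I = πd⁴/64 = π×61.5⁴/64 = 7.022×10^5 mm⁴
A = 2.971×10^3 mm²;  r_min = √(I/A) = √(7.022×10^5/2.971×10^3) = 15.37 mm
L_e = K·L = 0.5 × 5.61 m = 2.805 m = 2805.0 mm
λ = L_e / r_min = 2805.0 / 15.37 = 182

λ ≈ 182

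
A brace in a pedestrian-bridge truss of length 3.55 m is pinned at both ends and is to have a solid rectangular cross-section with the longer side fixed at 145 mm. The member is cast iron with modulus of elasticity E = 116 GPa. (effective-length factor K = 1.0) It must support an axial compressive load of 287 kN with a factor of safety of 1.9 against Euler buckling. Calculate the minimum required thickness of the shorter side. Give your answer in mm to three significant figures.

Required P_cr = n·P = 1.9 × 287 = 545.3 kN
L_e = K·L = 1 × 3.55 = 3.550 m
Required I = P_cr·L_e²/(π²E) = 5.453×10^5 × 3.550² / (π² × 1.16×10^11) = 6.003×10^-6 m⁴
I_req = 6.003×10^6 mm⁴
Rectangle, weak axis: I_min = h·b³/12 with h = 145 mm fixed  ⇒  b = (12I/h)^(1/3) = 79.2 mm

b ≈ 79.2 mm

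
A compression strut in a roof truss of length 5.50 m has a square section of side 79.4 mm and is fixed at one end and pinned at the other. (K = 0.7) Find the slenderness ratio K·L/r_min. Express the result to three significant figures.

λ ≈ 168

I = a⁴/12 = 79.4⁴/12 = 3.312×10^6 mm⁴
A = 6.304×10^3 mm²;  r_min = √(I/A) = √(3.312×10^6/6.304×10^3) = 22.92 mm
L_e = K·L = 0.7 × 5.50 m = 3.850 m = 3850.0 mm
λ = L_e / r_min = 3850.0 / 22.92 = 168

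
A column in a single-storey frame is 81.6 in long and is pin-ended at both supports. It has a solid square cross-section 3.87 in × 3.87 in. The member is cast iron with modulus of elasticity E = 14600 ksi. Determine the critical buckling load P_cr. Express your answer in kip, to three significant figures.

I = a⁴/12 = 3.87⁴/12 = 18.69 in⁴
Effective length L_e = K·L = 1 × 81.6 = 81.60 in
P_cr = π²EI / L_e² = π² × 14600×10³ × 18.69 / 81.60² = 4.045×10^5 lb

P_cr ≈ 405 kip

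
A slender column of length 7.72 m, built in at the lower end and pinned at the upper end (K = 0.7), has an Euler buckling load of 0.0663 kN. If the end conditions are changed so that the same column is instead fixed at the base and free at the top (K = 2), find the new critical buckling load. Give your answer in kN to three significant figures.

P_cr ≈ 0.00812 kN

P_cr ∝ 1/K², so P_cr,new = P_cr,old × (K_old/K_new)² = 0.0663 × (0.7/2)²
= 0.0663 × 0.1225 = 0.00812 kN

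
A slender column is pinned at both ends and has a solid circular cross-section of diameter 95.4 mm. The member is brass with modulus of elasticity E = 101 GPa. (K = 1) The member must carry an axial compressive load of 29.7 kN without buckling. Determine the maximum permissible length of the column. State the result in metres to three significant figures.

L_max ≈ 11.7 m

I = πd⁴/64 = π×95.4⁴/64 = 4.066×10^6 mm⁴
I = 4.066×10^-6 m⁴
At the buckling limit P_cr = P = 2.970×10^4 N
From P_cr = π²EI/(K·L)²:  L = (1/K)·√(π²EI/P_cr) = (1/1)·√(π²×1.01×10^11×4.066×10^-6/2.970×10^4)
L = 11.7 m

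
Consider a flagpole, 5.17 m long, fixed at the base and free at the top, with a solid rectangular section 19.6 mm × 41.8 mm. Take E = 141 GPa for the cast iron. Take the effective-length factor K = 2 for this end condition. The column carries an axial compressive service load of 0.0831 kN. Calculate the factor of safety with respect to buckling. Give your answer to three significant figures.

n ≈ 4.11

Buckling occurs about the weak axis: I_min = h·b³/12 with b = 19.6 mm (the shorter side).
I_min = 41.8×19.6³/12 = 2.623×10^4 mm⁴
I = 2.623×10^4 mm⁴ = 2.623×10^-8 m⁴
Effective length L_e = K·L = 2 × 5.17 = 10.34 m
P_cr = π²EI / L_e² = π² × 141×10⁹ × 2.623×10^-8 / 10.34² = 341.4 N
Factor of safety n = P_cr / P = 0.34138 / 0.0831 = 4.11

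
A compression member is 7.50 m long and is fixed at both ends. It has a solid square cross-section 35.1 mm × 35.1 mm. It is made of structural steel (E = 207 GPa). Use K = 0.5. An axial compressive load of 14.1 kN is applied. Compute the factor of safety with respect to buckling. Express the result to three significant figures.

n ≈ 1.30

I = a⁴/12 = 35.1⁴/12 = 1.265×10^5 mm⁴
I = 1.265×10^5 mm⁴ = 1.265×10^-7 m⁴
Effective length L_e = K·L = 0.5 × 7.50 = 3.750 m
P_cr = π²EI / L_e² = π² × 207×10⁹ × 1.265×10^-7 / 3.750² = 1.838×10^4 N
Factor of safety n = P_cr / P = 18.376 / 14.1 = 1.30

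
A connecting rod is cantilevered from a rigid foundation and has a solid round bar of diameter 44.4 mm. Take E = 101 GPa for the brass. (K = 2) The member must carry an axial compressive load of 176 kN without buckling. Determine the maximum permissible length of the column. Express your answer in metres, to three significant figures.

L_max ≈ 0.520 m

I = πd⁴/64 = π×44.4⁴/64 = 1.908×10^5 mm⁴
I = 1.908×10^-7 m⁴
At the buckling limit P_cr = P = 1.760×10^5 N
From P_cr = π²EI/(K·L)²:  L = (1/K)·√(π²EI/P_cr) = (1/2)·√(π²×1.01×10^11×1.908×10^-7/1.760×10^5)
L = 0.520 m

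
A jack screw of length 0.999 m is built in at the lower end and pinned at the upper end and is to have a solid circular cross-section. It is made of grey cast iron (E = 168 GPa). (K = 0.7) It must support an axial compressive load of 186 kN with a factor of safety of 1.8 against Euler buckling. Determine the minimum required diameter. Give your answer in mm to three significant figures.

d ≈ 37.7 mm

Required P_cr = n·P = 1.8 × 186 = 334.8 kN
L_e = K·L = 0.7 × 0.999 = 0.6993 m
Required I = P_cr·L_e²/(π²E) = 3.348×10^5 × 0.6993² / (π² × 1.68×10^11) = 9.874×10^-8 m⁴
I_req = 9.874×10^4 mm⁴
Solid circle: I = πd⁴/64  ⇒  d = (64I/π)^(1/4) = (64×9.874×10^4/π)^(1/4) = 37.7 mm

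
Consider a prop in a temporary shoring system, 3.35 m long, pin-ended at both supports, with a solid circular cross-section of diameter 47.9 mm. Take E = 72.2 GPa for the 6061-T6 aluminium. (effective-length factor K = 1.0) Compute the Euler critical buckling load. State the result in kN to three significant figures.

P_cr ≈ 16.4 kN

I = πd⁴/64 = π×47.9⁴/64 = 2.584×10^5 mm⁴
I = 2.584×10^5 mm⁴ = 2.584×10^-7 m⁴
Effective length L_e = K·L = 1 × 3.35 = 3.350 m
P_cr = π²EI / L_e² = π² × 72.2×10⁹ × 2.584×10^-7 / 3.350² = 1.641×10^4 N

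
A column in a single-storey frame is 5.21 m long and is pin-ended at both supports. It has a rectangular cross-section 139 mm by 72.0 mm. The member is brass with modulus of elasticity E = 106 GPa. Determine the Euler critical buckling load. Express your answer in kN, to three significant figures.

Buckling occurs about the weak axis: I_min = h·b³/12 with b = 72.0 mm (the shorter side).
I_min = 139×72.0³/12 = 4.323×10^6 mm⁴
I = 4.323×10^6 mm⁴ = 4.323×10^-6 m⁴
Effective length L_e = K·L = 1 × 5.21 = 5.210 m
P_cr = π²EI / L_e² = π² × 106×10⁹ × 4.323×10^-6 / 5.210² = 1.666×10^5 N

P_cr ≈ 167 kN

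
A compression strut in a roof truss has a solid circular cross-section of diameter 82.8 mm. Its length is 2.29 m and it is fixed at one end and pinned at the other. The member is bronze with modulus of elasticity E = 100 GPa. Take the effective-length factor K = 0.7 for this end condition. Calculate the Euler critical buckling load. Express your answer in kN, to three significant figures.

I = πd⁴/64 = π×82.8⁴/64 = 2.307×10^6 mm⁴
I = 2.307×10^6 mm⁴ = 2.307×10^-6 m⁴
Effective length L_e = K·L = 0.7 × 2.29 = 1.603 m
P_cr = π²EI / L_e² = π² × 100×10⁹ × 2.307×10^-6 / 1.603² = 8.862×10^5 N

P_cr ≈ 886 kN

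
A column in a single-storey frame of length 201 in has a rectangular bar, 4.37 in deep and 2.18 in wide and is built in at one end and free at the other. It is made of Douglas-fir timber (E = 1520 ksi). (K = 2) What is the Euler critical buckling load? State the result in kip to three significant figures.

P_cr ≈ 0.350 kip

Buckling occurs about the weak axis: I_min = h·b³/12 with b = 2.18 in (the shorter side).
I_min = 4.37×2.18³/12 = 3.773 in⁴
Effective length L_e = K·L = 2 × 201 = 402.0 in
P_cr = π²EI / L_e² = π² × 1520×10³ × 3.773 / 402.0² = 350.2 lb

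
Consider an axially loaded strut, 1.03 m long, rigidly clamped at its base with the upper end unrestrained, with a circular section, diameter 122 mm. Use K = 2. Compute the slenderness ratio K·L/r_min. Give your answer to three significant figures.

For a solid circle r = d/4 = 122/4 = 30.50 mm
L_e = K·L = 2 × 1.03 m = 2.060 m = 2060.0 mm
λ = L_e / r_min = 2060.0 / 30.50 = 67.5

λ ≈ 67.5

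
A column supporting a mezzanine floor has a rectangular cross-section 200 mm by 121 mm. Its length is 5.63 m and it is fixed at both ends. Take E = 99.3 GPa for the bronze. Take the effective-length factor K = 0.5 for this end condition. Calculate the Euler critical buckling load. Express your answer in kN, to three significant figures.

Buckling occurs about the weak axis: I_min = h·b³/12 with b = 121 mm (the shorter side).
I_min = 200×121³/12 = 2.953×10^7 mm⁴
I = 2.953×10^7 mm⁴ = 2.953×10^-5 m⁴
Effective length L_e = K·L = 0.5 × 5.63 = 2.815 m
P_cr = π²EI / L_e² = π² × 99.3×10⁹ × 2.953×10^-5 / 2.815² = 3.652×10^6 N

P_cr ≈ 3650 kN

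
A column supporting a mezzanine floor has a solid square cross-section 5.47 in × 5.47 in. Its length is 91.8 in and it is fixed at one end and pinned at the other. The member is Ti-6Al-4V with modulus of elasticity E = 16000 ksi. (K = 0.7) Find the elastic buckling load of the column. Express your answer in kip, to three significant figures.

I = a⁴/12 = 5.47⁴/12 = 74.61 in⁴
Effective length L_e = K·L = 0.7 × 91.8 = 64.26 in
P_cr = π²EI / L_e² = π² × 16000×10³ × 74.61 / 64.26² = 2.853×10^6 lb

P_cr ≈ 2850 kip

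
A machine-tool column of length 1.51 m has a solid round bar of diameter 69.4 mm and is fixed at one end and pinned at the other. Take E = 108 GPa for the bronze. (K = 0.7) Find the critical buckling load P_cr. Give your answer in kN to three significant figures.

I = πd⁴/64 = π×69.4⁴/64 = 1.139×10^6 mm⁴
I = 1.139×10^6 mm⁴ = 1.139×10^-6 m⁴
Effective length L_e = K·L = 0.7 × 1.51 = 1.057 m
P_cr = π²EI / L_e² = π² × 108×10⁹ × 1.139×10^-6 / 1.057² = 1.086×10^6 N

P_cr ≈ 1090 kN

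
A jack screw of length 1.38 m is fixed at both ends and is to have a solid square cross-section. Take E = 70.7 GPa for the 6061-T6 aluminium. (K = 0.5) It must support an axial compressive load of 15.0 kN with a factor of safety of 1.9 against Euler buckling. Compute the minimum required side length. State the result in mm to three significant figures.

a ≈ 22.0 mm

Required P_cr = n·P = 1.9 × 15.0 = 28.50 kN
L_e = K·L = 0.5 × 1.38 = 0.6900 m
Required I = P_cr·L_e²/(π²E) = 2.850×10^4 × 0.6900² / (π² × 7.07×10^10) = 1.945×10^-8 m⁴
I_req = 1.945×10^4 mm⁴
Solid square: I = a⁴/12  ⇒  a = (12I)^(1/4) = (12×1.945×10^4)^(1/4) = 22.0 mm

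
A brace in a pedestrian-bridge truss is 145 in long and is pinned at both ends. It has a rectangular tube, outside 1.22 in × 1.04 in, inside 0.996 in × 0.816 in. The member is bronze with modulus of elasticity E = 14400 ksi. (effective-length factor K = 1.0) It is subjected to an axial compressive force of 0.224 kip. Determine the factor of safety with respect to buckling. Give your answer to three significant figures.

Weak-axis I_min = (h_o·b_o³ − h_i·b_i³)/12 with b_o = 1.04, b_i = 0.8160 in (shorter outer/inner sides).
I_min = (1.22×1.04³ − 0.9960×0.8160³)/12 = 6.926×10^-2 in⁴
Effective length L_e = K·L = 1 × 145 = 145.0 in
P_cr = π²EI / L_e² = π² × 14400×10³ × 6.926×10^-2 / 145.0² = 468.2 lb
Factor of safety n = P_cr / P = 0.46820 / 0.224 = 2.09

n ≈ 2.09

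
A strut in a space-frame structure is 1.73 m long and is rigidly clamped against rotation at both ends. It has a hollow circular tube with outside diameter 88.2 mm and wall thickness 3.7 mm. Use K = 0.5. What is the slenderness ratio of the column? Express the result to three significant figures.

λ ≈ 28.9

Inner diameter d_i = 88.2 − 2×3.7 = 80.80 mm
I = π(d_o⁴ − d_i⁴)/64 = π(88.2⁴ − 80.80⁴)/64 = 8.783×10^5 mm⁴
A = 982.2 mm²;  r_min = √(I/A) = √(8.783×10^5/982.2) = 29.90 mm
L_e = K·L = 0.5 × 1.73 m = 0.8650 m = 865.00 mm
λ = L_e / r_min = 865.00 / 29.90 = 28.9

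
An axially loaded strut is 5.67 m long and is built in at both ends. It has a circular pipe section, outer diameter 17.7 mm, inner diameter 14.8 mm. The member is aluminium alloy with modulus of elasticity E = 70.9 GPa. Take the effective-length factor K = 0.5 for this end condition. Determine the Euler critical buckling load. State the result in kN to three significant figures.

d_o = 17.7 mm, d_i = 14.8 mm
I = π(d_o⁴ − d_i⁴)/64 = π(17.7⁴ − 14.80⁴)/64 = 2.463×10^3 mm⁴
I = 2.463×10^3 mm⁴ = 2.463×10^-9 m⁴
Effective length L_e = K·L = 0.5 × 5.67 = 2.835 m
P_cr = π²EI / L_e² = π² × 70.9×10⁹ × 2.463×10^-9 / 2.835² = 214.4 N

P_cr ≈ 0.214 kN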